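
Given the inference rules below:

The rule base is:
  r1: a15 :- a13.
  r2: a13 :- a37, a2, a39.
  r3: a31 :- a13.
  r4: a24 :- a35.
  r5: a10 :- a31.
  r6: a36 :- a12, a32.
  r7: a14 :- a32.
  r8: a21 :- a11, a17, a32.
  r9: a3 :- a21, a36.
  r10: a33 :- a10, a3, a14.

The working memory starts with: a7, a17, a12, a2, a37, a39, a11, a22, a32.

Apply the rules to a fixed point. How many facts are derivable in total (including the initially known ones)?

Round 1 — r2, r6, r7, r8, derive a13, a36, a14, a21.
Round 2 — r1, r3, r9, derive a15, a31, a3.
Round 3 — r5, derive a10.
Round 4 — r10, derive a33.
Closure: {a10, a11, a12, a13, a14, a15, a17, a2, a21, a22, a3, a31, a32, a33, a36, a37, a39, a7} — 18 facts.

18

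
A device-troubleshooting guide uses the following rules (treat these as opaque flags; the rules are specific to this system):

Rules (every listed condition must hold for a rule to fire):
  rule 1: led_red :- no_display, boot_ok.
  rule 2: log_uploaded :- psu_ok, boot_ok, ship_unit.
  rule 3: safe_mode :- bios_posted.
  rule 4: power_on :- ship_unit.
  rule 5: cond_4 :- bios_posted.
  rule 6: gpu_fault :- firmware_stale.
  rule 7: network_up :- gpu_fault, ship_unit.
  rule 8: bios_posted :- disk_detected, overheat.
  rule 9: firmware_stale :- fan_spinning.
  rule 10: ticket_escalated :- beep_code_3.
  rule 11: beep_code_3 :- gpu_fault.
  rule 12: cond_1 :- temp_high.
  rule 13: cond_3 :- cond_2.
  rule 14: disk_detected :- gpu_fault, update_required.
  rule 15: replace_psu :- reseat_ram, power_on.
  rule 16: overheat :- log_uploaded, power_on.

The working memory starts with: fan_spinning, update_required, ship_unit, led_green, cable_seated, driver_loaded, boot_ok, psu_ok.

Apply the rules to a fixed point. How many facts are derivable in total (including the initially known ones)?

20

Round 1: rule 2 [log_uploaded :- psu_ok, boot_ok, ship_unit.]; rule 4 [power_on :- ship_unit.]; rule 9 [firmware_stale :- fan_spinning.]. New: log_uploaded, power_on, firmware_stale.
Round 2: rule 6 [gpu_fault :- firmware_stale.]; rule 16 [overheat :- log_uploaded, power_on.]. New: gpu_fault, overheat.
Round 3: rule 7 [network_up :- gpu_fault, ship_unit.]; rule 11 [beep_code_3 :- gpu_fault.]; rule 14 [disk_detected :- gpu_fault, update_required.]. New: network_up, beep_code_3, disk_detected.
Round 4: rule 8 [bios_posted :- disk_detected, overheat.]; rule 10 [ticket_escalated :- beep_code_3.]. New: bios_posted, ticket_escalated.
Round 5: rule 3 [safe_mode :- bios_posted.]; rule 5 [cond_4 :- bios_posted.]. New: safe_mode, cond_4.
Closure: {beep_code_3, bios_posted, boot_ok, cable_seated, cond_4, disk_detected, driver_loaded, fan_spinning, firmware_stale, gpu_fault, led_green, log_uploaded, network_up, overheat, power_on, psu_ok, safe_mode, ship_unit, ticket_escalated, update_required} — 20 facts.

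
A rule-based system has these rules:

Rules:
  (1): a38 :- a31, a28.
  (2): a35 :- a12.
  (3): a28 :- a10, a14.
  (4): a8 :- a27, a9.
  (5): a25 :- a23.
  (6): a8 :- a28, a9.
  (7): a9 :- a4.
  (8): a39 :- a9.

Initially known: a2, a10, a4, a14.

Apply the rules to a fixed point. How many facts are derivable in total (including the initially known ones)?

Round 1 fires (3), (7), giving a28, a9.
Round 2 fires (6), (8), giving a8, a39.
Closure: {a10, a14, a2, a28, a39, a4, a8, a9} — 8 facts.

8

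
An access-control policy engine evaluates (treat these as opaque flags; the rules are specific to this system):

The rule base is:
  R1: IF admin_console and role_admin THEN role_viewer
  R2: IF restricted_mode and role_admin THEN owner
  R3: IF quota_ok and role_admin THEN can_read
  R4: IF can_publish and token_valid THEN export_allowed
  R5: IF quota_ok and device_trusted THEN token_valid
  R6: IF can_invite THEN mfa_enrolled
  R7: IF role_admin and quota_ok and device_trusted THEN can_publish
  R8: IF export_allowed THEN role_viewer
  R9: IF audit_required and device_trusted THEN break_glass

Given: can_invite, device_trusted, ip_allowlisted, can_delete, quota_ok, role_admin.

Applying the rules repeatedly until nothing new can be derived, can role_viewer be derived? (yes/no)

Round 1: R3 [IF quota_ok and role_admin THEN can_read]; R5 [IF quota_ok and device_trusted THEN token_valid]; R6 [IF can_invite THEN mfa_enrolled]; R7 [IF role_admin and quota_ok and device_trusted THEN can_publish]. Adds can_read, token_valid, mfa_enrolled, can_publish.
Round 2: R4 [IF can_publish and token_valid THEN export_allowed]. Adds export_allowed.
Round 3: R8 [IF export_allowed THEN role_viewer]. Adds role_viewer.
role_viewer appears in round 3, so it is derivable.

yes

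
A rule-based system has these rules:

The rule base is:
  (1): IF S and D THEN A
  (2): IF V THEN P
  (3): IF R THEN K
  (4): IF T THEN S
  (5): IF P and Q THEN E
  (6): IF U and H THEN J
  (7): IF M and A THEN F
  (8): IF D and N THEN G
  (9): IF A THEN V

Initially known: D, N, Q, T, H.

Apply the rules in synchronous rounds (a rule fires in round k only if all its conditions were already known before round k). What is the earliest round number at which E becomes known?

5

Round 1: (4) [IF T THEN S]; (8) [IF D and N THEN G]. New: S, G.
Round 2: (1) [IF S and D THEN A]. New: A.
Round 3: (9) [IF A THEN V]. New: V.
Round 4: (2) [IF V THEN P]. New: P.
Round 5: (5) [IF P and Q THEN E]. New: E.
E first appears in round 5.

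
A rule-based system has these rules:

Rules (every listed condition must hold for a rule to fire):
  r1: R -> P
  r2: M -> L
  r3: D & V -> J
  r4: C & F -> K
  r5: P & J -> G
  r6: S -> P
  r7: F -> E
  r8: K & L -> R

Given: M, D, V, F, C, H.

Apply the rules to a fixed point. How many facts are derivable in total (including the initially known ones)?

Round 1: r2 [M -> L]; r3 [D & V -> J]; r4 [C & F -> K]; r7 [F -> E]. New: L, J, K, E.
Round 2: r8 [K & L -> R]. New: R.
Round 3: r1 [R -> P]. New: P.
Round 4: r5 [P & J -> G]. New: G.
Closure: {C, D, E, F, G, H, J, K, L, M, P, R, V} — 13 facts.

13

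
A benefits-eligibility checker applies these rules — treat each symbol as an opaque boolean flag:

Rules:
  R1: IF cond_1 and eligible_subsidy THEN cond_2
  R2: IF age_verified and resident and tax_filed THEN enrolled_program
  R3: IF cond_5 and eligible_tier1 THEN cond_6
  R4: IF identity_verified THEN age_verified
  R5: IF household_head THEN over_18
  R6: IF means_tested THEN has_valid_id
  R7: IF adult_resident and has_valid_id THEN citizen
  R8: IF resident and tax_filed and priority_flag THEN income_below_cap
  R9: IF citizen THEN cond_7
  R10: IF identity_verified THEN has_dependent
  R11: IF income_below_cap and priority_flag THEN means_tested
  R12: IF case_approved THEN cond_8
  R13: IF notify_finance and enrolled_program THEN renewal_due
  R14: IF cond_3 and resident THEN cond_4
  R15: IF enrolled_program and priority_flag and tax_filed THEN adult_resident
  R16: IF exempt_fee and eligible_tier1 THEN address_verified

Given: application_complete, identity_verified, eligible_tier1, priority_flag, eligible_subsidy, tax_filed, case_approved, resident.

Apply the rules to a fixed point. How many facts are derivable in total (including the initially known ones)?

Round 1 — R4, R8, R10, R12, derive age_verified, income_below_cap, has_dependent, cond_8.
Round 2 — R2, R11, derive enrolled_program, means_tested.
Round 3 — R6, R15, derive has_valid_id, adult_resident.
Round 4 — R7, derive citizen.
Round 5 — R9, derive cond_7.
Closure: {adult_resident, age_verified, application_complete, case_approved, citizen, cond_7, cond_8, eligible_subsidy, eligible_tier1, enrolled_program, has_dependent, has_valid_id, identity_verified, income_below_cap, means_tested, priority_flag, resident, tax_filed} — 18 facts.

18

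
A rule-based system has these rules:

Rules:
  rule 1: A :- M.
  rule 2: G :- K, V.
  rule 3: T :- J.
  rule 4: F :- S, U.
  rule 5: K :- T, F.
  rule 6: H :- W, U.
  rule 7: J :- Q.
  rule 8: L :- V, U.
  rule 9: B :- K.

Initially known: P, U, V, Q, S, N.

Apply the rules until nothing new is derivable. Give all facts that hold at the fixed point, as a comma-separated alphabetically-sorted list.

Round 1 fires rule 4, rule 7, rule 8, giving F, J, L.
Round 2 fires rule 3, giving T.
Round 3 fires rule 5, giving K.
Round 4 fires rule 2, rule 9, giving G, B.

B, F, G, J, K, L, N, P, Q, S, T, U, V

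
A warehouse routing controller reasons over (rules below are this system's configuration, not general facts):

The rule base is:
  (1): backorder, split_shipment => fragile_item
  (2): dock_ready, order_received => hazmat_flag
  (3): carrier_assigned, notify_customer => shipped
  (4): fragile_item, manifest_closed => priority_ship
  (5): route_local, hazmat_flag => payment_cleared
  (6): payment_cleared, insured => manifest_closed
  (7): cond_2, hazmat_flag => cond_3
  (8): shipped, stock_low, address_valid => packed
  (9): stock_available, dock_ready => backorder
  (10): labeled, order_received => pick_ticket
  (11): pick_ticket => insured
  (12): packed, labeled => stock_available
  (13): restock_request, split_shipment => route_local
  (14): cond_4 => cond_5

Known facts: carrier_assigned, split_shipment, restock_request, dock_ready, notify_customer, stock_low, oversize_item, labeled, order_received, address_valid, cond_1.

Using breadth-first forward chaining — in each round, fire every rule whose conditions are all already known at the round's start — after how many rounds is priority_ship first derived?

Round 1 — (2), (3), (10), (13), derive hazmat_flag, shipped, pick_ticket, route_local.
Round 2 — (5), (8), (11), derive payment_cleared, packed, insured.
Round 3 — (6), (12), derive manifest_closed, stock_available.
Round 4 — (9), derive backorder.
Round 5 — (1), derive fragile_item.
Round 6 — (4), derive priority_ship.
priority_ship first appears in round 6.

6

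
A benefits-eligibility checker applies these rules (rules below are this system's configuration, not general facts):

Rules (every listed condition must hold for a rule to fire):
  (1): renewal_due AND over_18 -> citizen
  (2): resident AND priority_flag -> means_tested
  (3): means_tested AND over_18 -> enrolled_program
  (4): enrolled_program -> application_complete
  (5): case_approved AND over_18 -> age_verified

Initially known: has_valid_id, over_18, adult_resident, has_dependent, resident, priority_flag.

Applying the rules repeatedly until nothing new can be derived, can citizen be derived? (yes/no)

Round 1: (2) [resident AND priority_flag -> means_tested]. Adds means_tested.
Round 2: (3) [means_tested AND over_18 -> enrolled_program]. Adds enrolled_program.
Round 3: (4) [enrolled_program -> application_complete]. Adds application_complete.
Fixed point reached. citizen is concluded only by (1); (1) needs renewal_due (never derived).

no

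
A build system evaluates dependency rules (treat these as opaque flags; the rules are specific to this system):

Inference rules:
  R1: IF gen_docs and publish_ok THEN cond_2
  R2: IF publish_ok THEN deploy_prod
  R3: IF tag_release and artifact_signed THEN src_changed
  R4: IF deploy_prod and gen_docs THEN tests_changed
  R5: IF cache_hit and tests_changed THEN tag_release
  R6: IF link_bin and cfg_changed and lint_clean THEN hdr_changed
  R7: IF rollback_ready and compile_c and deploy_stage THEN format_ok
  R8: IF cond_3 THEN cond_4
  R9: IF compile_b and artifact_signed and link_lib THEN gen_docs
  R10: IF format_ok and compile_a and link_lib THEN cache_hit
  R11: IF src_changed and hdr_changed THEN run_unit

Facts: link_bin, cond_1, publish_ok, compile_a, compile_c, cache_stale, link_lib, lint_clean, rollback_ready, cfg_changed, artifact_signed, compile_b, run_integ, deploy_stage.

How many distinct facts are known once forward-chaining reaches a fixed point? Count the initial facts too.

24

Round 1: R2 [IF publish_ok THEN deploy_prod]; R6 [IF link_bin and cfg_changed and lint_clean THEN hdr_changed]; R7 [IF rollback_ready and compile_c and deploy_stage THEN format_ok]; R9 [IF compile_b and artifact_signed and link_lib THEN gen_docs]. Adds deploy_prod, hdr_changed, format_ok, gen_docs.
Round 2: R1 [IF gen_docs and publish_ok THEN cond_2]; R4 [IF deploy_prod and gen_docs THEN tests_changed]; R10 [IF format_ok and compile_a and link_lib THEN cache_hit]. Adds cond_2, tests_changed, cache_hit.
Round 3: R5 [IF cache_hit and tests_changed THEN tag_release]. Adds tag_release.
Round 4: R3 [IF tag_release and artifact_signed THEN src_changed]. Adds src_changed.
Round 5: R11 [IF src_changed and hdr_changed THEN run_unit]. Adds run_unit.
Closure: {artifact_signed, cache_hit, cache_stale, cfg_changed, compile_a, compile_b, compile_c, cond_1, cond_2, deploy_prod, deploy_stage, format_ok, gen_docs, hdr_changed, link_bin, link_lib, lint_clean, publish_ok, rollback_ready, run_integ, run_unit, src_changed, tag_release, tests_changed} — 24 facts.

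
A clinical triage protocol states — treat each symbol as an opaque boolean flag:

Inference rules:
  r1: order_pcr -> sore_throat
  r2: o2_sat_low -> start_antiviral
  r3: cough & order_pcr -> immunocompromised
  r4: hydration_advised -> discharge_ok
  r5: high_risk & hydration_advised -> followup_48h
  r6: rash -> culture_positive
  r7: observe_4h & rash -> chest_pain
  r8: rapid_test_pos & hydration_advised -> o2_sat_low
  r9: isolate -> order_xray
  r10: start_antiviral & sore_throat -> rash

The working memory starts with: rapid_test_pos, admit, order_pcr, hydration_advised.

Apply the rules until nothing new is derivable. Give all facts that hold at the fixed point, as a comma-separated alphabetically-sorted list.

Round 1: r1 [order_pcr -> sore_throat]; r4 [hydration_advised -> discharge_ok]; r8 [rapid_test_pos & hydration_advised -> o2_sat_low]. New: sore_throat, discharge_ok, o2_sat_low.
Round 2: r2 [o2_sat_low -> start_antiviral]. New: start_antiviral.
Round 3: r10 [start_antiviral & sore_throat -> rash]. New: rash.
Round 4: r6 [rash -> culture_positive]. New: culture_positive.

admit, culture_positive, discharge_ok, hydration_advised, o2_sat_low, order_pcr, rapid_test_pos, rash, sore_throat, start_antiviral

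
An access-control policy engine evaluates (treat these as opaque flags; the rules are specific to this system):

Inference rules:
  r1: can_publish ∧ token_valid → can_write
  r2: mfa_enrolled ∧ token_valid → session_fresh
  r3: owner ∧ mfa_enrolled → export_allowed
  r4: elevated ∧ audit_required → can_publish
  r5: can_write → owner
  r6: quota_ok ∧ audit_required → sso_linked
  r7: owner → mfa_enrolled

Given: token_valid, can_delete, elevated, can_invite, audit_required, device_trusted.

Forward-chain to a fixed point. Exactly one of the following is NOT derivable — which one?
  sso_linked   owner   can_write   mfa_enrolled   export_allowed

Round 1: r4 [elevated ∧ audit_required → can_publish]. Adds can_publish.
Round 2: r1 [can_publish ∧ token_valid → can_write]. Adds can_write.
Round 3: r5 [can_write → owner]. Adds owner.
Round 4: r7 [owner → mfa_enrolled]. Adds mfa_enrolled.
Round 5: r2 [mfa_enrolled ∧ token_valid → session_fresh]; r3 [owner ∧ mfa_enrolled → export_allowed]. Adds session_fresh, export_allowed.
Derived: export_allowed (round 5), can_write (round 2), owner (round 3), mfa_enrolled (round 4). sso_linked never appears in any round.

sso_linked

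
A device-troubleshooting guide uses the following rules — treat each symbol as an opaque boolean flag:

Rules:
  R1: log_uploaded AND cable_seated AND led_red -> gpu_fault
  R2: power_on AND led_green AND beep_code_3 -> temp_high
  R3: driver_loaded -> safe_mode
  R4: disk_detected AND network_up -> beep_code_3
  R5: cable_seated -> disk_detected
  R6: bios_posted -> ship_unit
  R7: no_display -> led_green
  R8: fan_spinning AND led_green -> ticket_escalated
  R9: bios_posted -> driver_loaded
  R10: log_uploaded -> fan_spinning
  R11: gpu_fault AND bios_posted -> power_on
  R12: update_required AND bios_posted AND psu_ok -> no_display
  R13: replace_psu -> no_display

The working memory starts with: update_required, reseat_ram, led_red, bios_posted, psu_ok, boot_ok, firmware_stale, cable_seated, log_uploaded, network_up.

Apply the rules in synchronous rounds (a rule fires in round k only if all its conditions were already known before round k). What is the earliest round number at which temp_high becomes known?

[1] R1 [log_uploaded AND cable_seated AND led_red -> gpu_fault]; R5 [cable_seated -> disk_detected]; R6 [bios_posted -> ship_unit]; R9 [bios_posted -> driver_loaded]; R10 [log_uploaded -> fan_spinning]; R12 [update_required AND bios_posted AND psu_ok -> no_display]. ⇒ new: gpu_fault, disk_detected, ship_unit, driver_loaded, fan_spinning, no_display.
[2] R3 [driver_loaded -> safe_mode]; R4 [disk_detected AND network_up -> beep_code_3]; R7 [no_display -> led_green]; R11 [gpu_fault AND bios_posted -> power_on]. ⇒ new: safe_mode, beep_code_3, led_green, power_on.
[3] R2 [power_on AND led_green AND beep_code_3 -> temp_high]; R8 [fan_spinning AND led_green -> ticket_escalated]. ⇒ new: temp_high, ticket_escalated.
temp_high first appears in round 3.

3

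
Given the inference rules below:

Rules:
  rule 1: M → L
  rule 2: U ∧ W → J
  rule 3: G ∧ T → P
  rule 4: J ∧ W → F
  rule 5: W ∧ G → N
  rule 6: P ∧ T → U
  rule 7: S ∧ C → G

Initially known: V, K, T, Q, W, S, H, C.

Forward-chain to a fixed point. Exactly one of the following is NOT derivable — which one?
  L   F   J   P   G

L

[1] rule 7 [S ∧ C → G]. ⇒ new: G.
[2] rule 3 [G ∧ T → P]; rule 5 [W ∧ G → N]. ⇒ new: P, N.
[3] rule 6 [P ∧ T → U]. ⇒ new: U.
[4] rule 2 [U ∧ W → J]. ⇒ new: J.
[5] rule 4 [J ∧ W → F]. ⇒ new: F.
Derived: P (round 2), G (round 1), F (round 5), J (round 4). L never appears in any round.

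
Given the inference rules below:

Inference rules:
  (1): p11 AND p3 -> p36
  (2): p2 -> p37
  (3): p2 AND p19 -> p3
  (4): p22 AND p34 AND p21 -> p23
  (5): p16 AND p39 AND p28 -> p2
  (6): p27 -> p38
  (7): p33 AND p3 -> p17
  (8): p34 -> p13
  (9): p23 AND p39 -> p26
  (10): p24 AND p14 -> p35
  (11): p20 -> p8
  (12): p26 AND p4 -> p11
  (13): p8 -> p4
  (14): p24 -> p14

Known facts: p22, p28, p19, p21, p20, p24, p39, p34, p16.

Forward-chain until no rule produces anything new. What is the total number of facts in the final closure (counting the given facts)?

21

Round 1: (4) [p22 AND p34 AND p21 -> p23]; (5) [p16 AND p39 AND p28 -> p2]; (8) [p34 -> p13]; (11) [p20 -> p8]; (14) [p24 -> p14]. Adds p23, p2, p13, p8, p14.
Round 2: (2) [p2 -> p37]; (3) [p2 AND p19 -> p3]; (9) [p23 AND p39 -> p26]; (10) [p24 AND p14 -> p35]; (13) [p8 -> p4]. Adds p37, p3, p26, p35, p4.
Round 3: (12) [p26 AND p4 -> p11]. Adds p11.
Round 4: (1) [p11 AND p3 -> p36]. Adds p36.
Closure: {p11, p13, p14, p16, p19, p2, p20, p21, p22, p23, p24, p26, p28, p3, p34, p35, p36, p37, p39, p4, p8} — 21 facts.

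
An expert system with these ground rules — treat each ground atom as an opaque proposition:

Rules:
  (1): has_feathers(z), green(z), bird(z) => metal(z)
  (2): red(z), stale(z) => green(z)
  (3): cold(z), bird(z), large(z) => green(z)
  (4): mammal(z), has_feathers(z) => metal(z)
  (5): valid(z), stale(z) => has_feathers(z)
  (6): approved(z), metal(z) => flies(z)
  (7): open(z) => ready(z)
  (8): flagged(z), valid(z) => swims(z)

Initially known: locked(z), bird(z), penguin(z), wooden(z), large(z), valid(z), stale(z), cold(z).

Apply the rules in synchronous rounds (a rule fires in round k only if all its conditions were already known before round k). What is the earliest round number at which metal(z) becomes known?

2

[1] (3) [cold(z), bird(z), large(z) => green(z)]; (5) [valid(z), stale(z) => has_feathers(z)]. ⇒ new: green(z), has_feathers(z).
[2] (1) [has_feathers(z), green(z), bird(z) => metal(z)]. ⇒ new: metal(z).
metal(z) first appears in round 2.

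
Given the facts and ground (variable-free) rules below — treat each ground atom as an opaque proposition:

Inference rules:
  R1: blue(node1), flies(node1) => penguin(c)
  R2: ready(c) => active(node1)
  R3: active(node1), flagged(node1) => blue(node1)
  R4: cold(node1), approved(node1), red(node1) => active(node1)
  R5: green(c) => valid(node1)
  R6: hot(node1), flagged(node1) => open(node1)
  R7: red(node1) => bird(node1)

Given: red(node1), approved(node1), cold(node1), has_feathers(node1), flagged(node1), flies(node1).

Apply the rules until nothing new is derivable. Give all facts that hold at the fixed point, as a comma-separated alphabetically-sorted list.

[1] R4 [cold(node1), approved(node1), red(node1) => active(node1)]; R7 [red(node1) => bird(node1)]. ⇒ new: active(node1), bird(node1).
[2] R3 [active(node1), flagged(node1) => blue(node1)]. ⇒ new: blue(node1).
[3] R1 [blue(node1), flies(node1) => penguin(c)]. ⇒ new: penguin(c).

active(node1), approved(node1), bird(node1), blue(node1), cold(node1), flagged(node1), flies(node1), has_feathers(node1), penguin(c), red(node1)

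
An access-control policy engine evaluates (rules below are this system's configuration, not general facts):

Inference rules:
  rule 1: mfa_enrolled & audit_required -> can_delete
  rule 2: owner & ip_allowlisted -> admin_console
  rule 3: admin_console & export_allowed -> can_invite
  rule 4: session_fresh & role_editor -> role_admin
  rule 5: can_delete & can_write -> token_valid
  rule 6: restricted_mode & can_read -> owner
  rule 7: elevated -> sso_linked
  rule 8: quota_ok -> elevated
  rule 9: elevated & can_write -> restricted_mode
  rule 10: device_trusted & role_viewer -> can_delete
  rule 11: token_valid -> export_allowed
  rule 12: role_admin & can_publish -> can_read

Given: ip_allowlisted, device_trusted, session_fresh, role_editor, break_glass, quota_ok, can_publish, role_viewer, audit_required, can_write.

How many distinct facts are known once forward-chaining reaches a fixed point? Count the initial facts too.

21

Round 1: rule 4 [session_fresh & role_editor -> role_admin]; rule 8 [quota_ok -> elevated]; rule 10 [device_trusted & role_viewer -> can_delete]. Adds role_admin, elevated, can_delete.
Round 2: rule 5 [can_delete & can_write -> token_valid]; rule 7 [elevated -> sso_linked]; rule 9 [elevated & can_write -> restricted_mode]; rule 12 [role_admin & can_publish -> can_read]. Adds token_valid, sso_linked, restricted_mode, can_read.
Round 3: rule 6 [restricted_mode & can_read -> owner]; rule 11 [token_valid -> export_allowed]. Adds owner, export_allowed.
Round 4: rule 2 [owner & ip_allowlisted -> admin_console]. Adds admin_console.
Round 5: rule 3 [admin_console & export_allowed -> can_invite]. Adds can_invite.
Closure: {admin_console, audit_required, break_glass, can_delete, can_invite, can_publish, can_read, can_write, device_trusted, elevated, export_allowed, ip_allowlisted, owner, quota_ok, restricted_mode, role_admin, role_editor, role_viewer, session_fresh, sso_linked, token_valid} — 21 facts.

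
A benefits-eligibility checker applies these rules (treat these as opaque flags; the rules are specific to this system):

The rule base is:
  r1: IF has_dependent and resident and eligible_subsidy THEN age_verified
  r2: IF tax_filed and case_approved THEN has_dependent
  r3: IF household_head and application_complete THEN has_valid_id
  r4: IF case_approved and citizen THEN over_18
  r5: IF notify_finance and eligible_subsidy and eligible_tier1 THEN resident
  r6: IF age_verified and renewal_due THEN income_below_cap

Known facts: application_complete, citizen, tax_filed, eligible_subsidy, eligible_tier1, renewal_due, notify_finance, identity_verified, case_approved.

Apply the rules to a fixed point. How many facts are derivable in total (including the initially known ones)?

[1] r2 [IF tax_filed and case_approved THEN has_dependent]; r4 [IF case_approved and citizen THEN over_18]; r5 [IF notify_finance and eligible_subsidy and eligible_tier1 THEN resident]. ⇒ new: has_dependent, over_18, resident.
[2] r1 [IF has_dependent and resident and eligible_subsidy THEN age_verified]. ⇒ new: age_verified.
[3] r6 [IF age_verified and renewal_due THEN income_below_cap]. ⇒ new: income_below_cap.
Closure: {age_verified, application_complete, case_approved, citizen, eligible_subsidy, eligible_tier1, has_dependent, identity_verified, income_below_cap, notify_finance, over_18, renewal_due, resident, tax_filed} — 14 facts.

14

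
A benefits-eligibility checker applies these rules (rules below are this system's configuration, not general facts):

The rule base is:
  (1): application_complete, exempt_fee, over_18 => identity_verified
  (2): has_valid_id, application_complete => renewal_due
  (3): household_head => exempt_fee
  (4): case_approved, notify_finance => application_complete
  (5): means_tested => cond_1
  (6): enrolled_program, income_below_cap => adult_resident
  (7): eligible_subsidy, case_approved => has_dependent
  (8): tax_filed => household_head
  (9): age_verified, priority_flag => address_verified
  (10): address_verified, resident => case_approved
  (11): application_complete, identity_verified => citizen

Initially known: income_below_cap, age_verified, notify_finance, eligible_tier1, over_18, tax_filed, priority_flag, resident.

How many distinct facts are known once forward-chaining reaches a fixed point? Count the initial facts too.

Round 1 fires (8), (9), giving household_head, address_verified.
Round 2 fires (3), (10), giving exempt_fee, case_approved.
Round 3 fires (4), giving application_complete.
Round 4 fires (1), giving identity_verified.
Round 5 fires (11), giving citizen.
Closure: {address_verified, age_verified, application_complete, case_approved, citizen, eligible_tier1, exempt_fee, household_head, identity_verified, income_below_cap, notify_finance, over_18, priority_flag, resident, tax_filed} — 15 facts.

15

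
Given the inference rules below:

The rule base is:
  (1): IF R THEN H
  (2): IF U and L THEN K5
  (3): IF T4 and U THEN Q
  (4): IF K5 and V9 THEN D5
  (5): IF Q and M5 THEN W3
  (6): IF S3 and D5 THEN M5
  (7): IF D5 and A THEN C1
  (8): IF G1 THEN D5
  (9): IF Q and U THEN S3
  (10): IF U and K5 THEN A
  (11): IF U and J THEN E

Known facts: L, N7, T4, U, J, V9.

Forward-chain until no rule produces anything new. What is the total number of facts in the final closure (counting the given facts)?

15

[1] (2) [IF U and L THEN K5]; (3) [IF T4 and U THEN Q]; (11) [IF U and J THEN E]. ⇒ new: K5, Q, E.
[2] (4) [IF K5 and V9 THEN D5]; (9) [IF Q and U THEN S3]; (10) [IF U and K5 THEN A]. ⇒ new: D5, S3, A.
[3] (6) [IF S3 and D5 THEN M5]; (7) [IF D5 and A THEN C1]. ⇒ new: M5, C1.
[4] (5) [IF Q and M5 THEN W3]. ⇒ new: W3.
Closure: {A, C1, D5, E, J, K5, L, M5, N7, Q, S3, T4, U, V9, W3} — 15 facts.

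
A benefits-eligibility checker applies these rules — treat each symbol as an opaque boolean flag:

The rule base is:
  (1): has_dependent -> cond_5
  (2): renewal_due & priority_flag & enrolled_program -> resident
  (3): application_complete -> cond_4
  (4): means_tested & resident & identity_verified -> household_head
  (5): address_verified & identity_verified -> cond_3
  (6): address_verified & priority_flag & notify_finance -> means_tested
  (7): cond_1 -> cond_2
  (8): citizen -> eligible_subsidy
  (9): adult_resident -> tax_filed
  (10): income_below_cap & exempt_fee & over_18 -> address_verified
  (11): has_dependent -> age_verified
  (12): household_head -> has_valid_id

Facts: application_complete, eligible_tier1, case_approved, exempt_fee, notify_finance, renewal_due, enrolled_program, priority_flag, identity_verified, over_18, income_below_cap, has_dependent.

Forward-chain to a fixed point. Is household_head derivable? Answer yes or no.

yes

Round 1 fires (1), (2), (3), (10), (11), giving cond_5, resident, cond_4, address_verified, age_verified.
Round 2 fires (5), (6), giving cond_3, means_tested.
Round 3 fires (4), giving household_head.
Round 4 fires (12), giving has_valid_id.
household_head appears in round 3, so it is derivable.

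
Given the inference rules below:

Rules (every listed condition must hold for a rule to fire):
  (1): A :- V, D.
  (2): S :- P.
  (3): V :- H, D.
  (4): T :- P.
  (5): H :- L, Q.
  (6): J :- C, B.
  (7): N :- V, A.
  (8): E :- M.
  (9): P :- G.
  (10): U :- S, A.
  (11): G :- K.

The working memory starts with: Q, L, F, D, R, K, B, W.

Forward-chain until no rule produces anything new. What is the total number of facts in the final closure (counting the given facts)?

Round 1 fires (5), (11), giving H, G.
Round 2 fires (3), (9), giving V, P.
Round 3 fires (1), (2), (4), giving A, S, T.
Round 4 fires (7), (10), giving N, U.
Closure: {A, B, D, F, G, H, K, L, N, P, Q, R, S, T, U, V, W} — 17 facts.

17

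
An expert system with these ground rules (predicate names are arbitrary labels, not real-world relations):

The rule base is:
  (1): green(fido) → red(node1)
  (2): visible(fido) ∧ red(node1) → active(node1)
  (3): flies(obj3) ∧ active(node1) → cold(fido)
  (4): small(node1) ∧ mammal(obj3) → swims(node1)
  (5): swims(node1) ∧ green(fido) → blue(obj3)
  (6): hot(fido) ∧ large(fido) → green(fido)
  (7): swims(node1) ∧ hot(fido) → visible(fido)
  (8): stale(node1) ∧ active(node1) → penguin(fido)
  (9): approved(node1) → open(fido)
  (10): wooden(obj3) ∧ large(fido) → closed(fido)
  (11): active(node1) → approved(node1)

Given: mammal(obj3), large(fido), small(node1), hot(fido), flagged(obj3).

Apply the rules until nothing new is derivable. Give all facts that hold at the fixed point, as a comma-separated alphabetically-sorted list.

Round 1: (4) [small(node1) ∧ mammal(obj3) → swims(node1)]; (6) [hot(fido) ∧ large(fido) → green(fido)]. New: swims(node1), green(fido).
Round 2: (1) [green(fido) → red(node1)]; (5) [swims(node1) ∧ green(fido) → blue(obj3)]; (7) [swims(node1) ∧ hot(fido) → visible(fido)]. New: red(node1), blue(obj3), visible(fido).
Round 3: (2) [visible(fido) ∧ red(node1) → active(node1)]. New: active(node1).
Round 4: (11) [active(node1) → approved(node1)]. New: approved(node1).
Round 5: (9) [approved(node1) → open(fido)]. New: open(fido).

active(node1), approved(node1), blue(obj3), flagged(obj3), green(fido), hot(fido), large(fido), mammal(obj3), open(fido), red(node1), small(node1), swims(node1), visible(fido)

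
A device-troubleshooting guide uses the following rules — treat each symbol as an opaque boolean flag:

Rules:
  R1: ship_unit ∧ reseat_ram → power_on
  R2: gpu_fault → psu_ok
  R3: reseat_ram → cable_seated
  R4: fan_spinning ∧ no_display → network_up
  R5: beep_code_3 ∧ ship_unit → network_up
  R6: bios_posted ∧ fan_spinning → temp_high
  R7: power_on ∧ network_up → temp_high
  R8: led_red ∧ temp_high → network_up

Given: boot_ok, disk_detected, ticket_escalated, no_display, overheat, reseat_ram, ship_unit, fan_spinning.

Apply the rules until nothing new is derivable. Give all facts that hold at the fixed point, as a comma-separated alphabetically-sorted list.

Round 1 fires R1, R3, R4, giving power_on, cable_seated, network_up.
Round 2 fires R7, giving temp_high.

boot_ok, cable_seated, disk_detected, fan_spinning, network_up, no_display, overheat, power_on, reseat_ram, ship_unit, temp_high, ticket_escalated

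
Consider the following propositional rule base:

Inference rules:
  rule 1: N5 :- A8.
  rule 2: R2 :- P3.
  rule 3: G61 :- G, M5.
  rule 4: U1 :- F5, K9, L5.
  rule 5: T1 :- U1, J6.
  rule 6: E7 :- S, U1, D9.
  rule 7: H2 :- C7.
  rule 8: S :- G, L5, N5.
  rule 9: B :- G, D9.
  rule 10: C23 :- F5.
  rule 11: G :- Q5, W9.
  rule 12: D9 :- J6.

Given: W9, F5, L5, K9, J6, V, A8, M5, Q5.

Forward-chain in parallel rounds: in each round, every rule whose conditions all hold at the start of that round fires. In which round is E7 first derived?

3

[1] rule 1 [N5 :- A8.]; rule 4 [U1 :- F5, K9, L5.]; rule 10 [C23 :- F5.]; rule 11 [G :- Q5, W9.]; rule 12 [D9 :- J6.]. ⇒ new: N5, U1, C23, G, D9.
[2] rule 3 [G61 :- G, M5.]; rule 5 [T1 :- U1, J6.]; rule 8 [S :- G, L5, N5.]; rule 9 [B :- G, D9.]. ⇒ new: G61, T1, S, B.
[3] rule 6 [E7 :- S, U1, D9.]. ⇒ new: E7.
E7 first appears in round 3.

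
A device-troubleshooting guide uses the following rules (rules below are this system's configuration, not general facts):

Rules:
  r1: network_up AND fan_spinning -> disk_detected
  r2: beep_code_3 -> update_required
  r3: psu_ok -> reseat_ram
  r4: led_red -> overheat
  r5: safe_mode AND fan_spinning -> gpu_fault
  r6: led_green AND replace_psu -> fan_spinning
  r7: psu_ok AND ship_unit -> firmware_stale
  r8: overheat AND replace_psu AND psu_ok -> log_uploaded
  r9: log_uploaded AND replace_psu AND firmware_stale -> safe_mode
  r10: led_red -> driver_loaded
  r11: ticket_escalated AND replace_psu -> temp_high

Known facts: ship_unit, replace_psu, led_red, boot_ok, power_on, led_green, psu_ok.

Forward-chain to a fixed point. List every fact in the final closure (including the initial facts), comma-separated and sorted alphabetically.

boot_ok, driver_loaded, fan_spinning, firmware_stale, gpu_fault, led_green, led_red, log_uploaded, overheat, power_on, psu_ok, replace_psu, reseat_ram, safe_mode, ship_unit

Round 1 — r3, r4, r6, r7, r10, derive reseat_ram, overheat, fan_spinning, firmware_stale, driver_loaded.
Round 2 — r8, derive log_uploaded.
Round 3 — r9, derive safe_mode.
Round 4 — r5, derive gpu_fault.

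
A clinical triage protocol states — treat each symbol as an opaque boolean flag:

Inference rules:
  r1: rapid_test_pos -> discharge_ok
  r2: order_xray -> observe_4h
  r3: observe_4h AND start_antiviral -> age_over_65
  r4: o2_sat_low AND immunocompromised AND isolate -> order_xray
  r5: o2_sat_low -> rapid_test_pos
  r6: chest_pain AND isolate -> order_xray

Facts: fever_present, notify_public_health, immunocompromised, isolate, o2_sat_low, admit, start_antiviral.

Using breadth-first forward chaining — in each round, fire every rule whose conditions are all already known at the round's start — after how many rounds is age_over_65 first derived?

3

[1] r4 [o2_sat_low AND immunocompromised AND isolate -> order_xray]; r5 [o2_sat_low -> rapid_test_pos]. ⇒ new: order_xray, rapid_test_pos.
[2] r1 [rapid_test_pos -> discharge_ok]; r2 [order_xray -> observe_4h]. ⇒ new: discharge_ok, observe_4h.
[3] r3 [observe_4h AND start_antiviral -> age_over_65]. ⇒ new: age_over_65.
age_over_65 first appears in round 3.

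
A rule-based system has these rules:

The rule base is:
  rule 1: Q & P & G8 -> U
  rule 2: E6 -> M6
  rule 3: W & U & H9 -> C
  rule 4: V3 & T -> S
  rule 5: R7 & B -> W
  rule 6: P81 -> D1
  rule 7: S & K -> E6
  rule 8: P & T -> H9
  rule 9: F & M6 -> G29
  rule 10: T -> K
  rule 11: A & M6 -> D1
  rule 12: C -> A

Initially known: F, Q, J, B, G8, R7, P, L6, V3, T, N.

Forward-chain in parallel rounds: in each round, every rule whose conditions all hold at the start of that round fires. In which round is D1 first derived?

4

[1] rule 1 [Q & P & G8 -> U]; rule 4 [V3 & T -> S]; rule 5 [R7 & B -> W]; rule 8 [P & T -> H9]; rule 10 [T -> K]. ⇒ new: U, S, W, H9, K.
[2] rule 3 [W & U & H9 -> C]; rule 7 [S & K -> E6]. ⇒ new: C, E6.
[3] rule 2 [E6 -> M6]; rule 12 [C -> A]. ⇒ new: M6, A.
[4] rule 9 [F & M6 -> G29]; rule 11 [A & M6 -> D1]. ⇒ new: G29, D1.
D1 first appears in round 4.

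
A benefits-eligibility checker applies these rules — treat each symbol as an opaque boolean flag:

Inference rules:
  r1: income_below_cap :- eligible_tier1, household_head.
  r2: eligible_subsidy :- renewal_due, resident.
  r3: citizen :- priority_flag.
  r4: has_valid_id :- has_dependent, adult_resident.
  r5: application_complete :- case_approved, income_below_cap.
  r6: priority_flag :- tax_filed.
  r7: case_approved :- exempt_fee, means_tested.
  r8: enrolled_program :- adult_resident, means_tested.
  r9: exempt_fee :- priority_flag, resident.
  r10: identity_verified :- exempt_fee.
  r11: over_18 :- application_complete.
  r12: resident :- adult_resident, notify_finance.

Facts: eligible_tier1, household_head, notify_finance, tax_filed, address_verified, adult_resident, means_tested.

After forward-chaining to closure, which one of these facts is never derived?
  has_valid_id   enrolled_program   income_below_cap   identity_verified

Round 1: r1 [income_below_cap :- eligible_tier1, household_head.]; r6 [priority_flag :- tax_filed.]; r8 [enrolled_program :- adult_resident, means_tested.]; r12 [resident :- adult_resident, notify_finance.]. Adds income_below_cap, priority_flag, enrolled_program, resident.
Round 2: r3 [citizen :- priority_flag.]; r9 [exempt_fee :- priority_flag, resident.]. Adds citizen, exempt_fee.
Round 3: r7 [case_approved :- exempt_fee, means_tested.]; r10 [identity_verified :- exempt_fee.]. Adds case_approved, identity_verified.
Round 4: r5 [application_complete :- case_approved, income_below_cap.]. Adds application_complete.
Round 5: r11 [over_18 :- application_complete.]. Adds over_18.
Derived: identity_verified (round 3), income_below_cap (round 1), enrolled_program (round 1). has_valid_id never appears in any round.

has_valid_id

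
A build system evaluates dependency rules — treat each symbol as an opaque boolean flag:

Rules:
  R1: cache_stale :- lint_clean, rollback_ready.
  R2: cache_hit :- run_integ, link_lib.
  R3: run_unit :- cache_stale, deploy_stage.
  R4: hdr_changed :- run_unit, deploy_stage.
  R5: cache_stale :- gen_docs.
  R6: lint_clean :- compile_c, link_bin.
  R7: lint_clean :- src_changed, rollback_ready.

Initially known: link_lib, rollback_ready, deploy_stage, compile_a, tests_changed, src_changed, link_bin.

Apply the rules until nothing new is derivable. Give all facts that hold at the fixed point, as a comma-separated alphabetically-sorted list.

Round 1 — R7, derive lint_clean.
Round 2 — R1, derive cache_stale.
Round 3 — R3, derive run_unit.
Round 4 — R4, derive hdr_changed.

cache_stale, compile_a, deploy_stage, hdr_changed, link_bin, link_lib, lint_clean, rollback_ready, run_unit, src_changed, tests_changed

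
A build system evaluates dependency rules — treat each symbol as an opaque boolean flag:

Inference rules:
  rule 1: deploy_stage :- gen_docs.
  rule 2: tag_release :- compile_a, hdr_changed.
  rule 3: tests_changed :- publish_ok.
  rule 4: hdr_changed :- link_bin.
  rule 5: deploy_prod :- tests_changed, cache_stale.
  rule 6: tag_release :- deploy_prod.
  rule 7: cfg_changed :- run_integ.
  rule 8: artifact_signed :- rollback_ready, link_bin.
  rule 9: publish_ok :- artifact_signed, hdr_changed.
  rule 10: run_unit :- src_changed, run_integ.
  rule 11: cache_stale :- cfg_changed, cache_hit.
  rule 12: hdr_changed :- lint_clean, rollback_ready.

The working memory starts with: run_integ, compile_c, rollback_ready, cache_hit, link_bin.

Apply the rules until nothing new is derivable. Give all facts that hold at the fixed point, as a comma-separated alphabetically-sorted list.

[1] rule 4 [hdr_changed :- link_bin.]; rule 7 [cfg_changed :- run_integ.]; rule 8 [artifact_signed :- rollback_ready, link_bin.]. ⇒ new: hdr_changed, cfg_changed, artifact_signed.
[2] rule 9 [publish_ok :- artifact_signed, hdr_changed.]; rule 11 [cache_stale :- cfg_changed, cache_hit.]. ⇒ new: publish_ok, cache_stale.
[3] rule 3 [tests_changed :- publish_ok.]. ⇒ new: tests_changed.
[4] rule 5 [deploy_prod :- tests_changed, cache_stale.]. ⇒ new: deploy_prod.
[5] rule 6 [tag_release :- deploy_prod.]. ⇒ new: tag_release.

artifact_signed, cache_hit, cache_stale, cfg_changed, compile_c, deploy_prod, hdr_changed, link_bin, publish_ok, rollback_ready, run_integ, tag_release, tests_changed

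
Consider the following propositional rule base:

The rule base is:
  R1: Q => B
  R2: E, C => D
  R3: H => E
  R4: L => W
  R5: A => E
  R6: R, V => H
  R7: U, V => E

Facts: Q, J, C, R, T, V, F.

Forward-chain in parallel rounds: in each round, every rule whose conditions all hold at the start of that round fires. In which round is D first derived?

Round 1: R1 [Q => B]; R6 [R, V => H]. New: B, H.
Round 2: R3 [H => E]. New: E.
Round 3: R2 [E, C => D]. New: D.
D first appears in round 3.

3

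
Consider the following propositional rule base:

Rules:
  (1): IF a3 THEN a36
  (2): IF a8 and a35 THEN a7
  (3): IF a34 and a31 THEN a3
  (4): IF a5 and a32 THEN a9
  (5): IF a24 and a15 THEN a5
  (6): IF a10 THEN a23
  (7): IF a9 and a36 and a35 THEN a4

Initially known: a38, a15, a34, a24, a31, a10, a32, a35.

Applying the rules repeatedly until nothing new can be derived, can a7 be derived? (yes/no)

[1] (3) [IF a34 and a31 THEN a3]; (5) [IF a24 and a15 THEN a5]; (6) [IF a10 THEN a23]. ⇒ new: a3, a5, a23.
[2] (1) [IF a3 THEN a36]; (4) [IF a5 and a32 THEN a9]. ⇒ new: a36, a9.
[3] (7) [IF a9 and a36 and a35 THEN a4]. ⇒ new: a4.
Fixed point reached. a7 is concluded only by (2); (2) needs a8 (never derived).

no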